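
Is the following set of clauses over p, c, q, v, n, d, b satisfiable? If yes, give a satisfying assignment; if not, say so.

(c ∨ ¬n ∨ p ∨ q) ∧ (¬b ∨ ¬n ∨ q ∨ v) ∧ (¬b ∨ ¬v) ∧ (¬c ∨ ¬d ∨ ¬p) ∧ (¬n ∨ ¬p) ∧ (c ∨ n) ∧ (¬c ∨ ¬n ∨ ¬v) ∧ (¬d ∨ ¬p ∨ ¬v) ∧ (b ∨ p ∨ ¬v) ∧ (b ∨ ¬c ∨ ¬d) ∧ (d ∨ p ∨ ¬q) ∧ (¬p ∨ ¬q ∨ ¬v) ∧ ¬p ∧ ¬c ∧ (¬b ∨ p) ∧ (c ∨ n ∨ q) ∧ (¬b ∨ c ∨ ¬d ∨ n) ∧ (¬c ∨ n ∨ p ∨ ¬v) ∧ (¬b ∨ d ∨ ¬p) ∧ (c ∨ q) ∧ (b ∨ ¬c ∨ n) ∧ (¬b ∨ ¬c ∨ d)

Unit clause (¬p) forces p = False.
Unit clause (¬c) forces c = False.
In (¬b ∨ p) only ¬b is left, so b = False.
In (c ∨ q) only q is left, so q = True.
In (c ∨ n) only n is left, so n = True.
In (b ∨ p ∨ ¬v) only ¬v is left, so v = False.
In (d ∨ p ∨ ¬q) only d is left, so d = True.
All clauses satisfied.

p=F, c=F, q=T, v=F, n=T, d=T, b=F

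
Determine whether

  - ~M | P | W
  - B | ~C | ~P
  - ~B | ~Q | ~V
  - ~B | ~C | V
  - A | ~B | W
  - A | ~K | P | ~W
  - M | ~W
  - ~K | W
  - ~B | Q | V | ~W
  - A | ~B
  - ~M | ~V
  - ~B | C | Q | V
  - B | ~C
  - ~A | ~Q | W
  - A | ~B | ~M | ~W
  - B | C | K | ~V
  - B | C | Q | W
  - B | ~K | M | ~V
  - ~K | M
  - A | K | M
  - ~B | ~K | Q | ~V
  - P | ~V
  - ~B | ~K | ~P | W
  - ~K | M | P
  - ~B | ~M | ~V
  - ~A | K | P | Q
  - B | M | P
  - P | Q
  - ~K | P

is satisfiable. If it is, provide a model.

Set K = False.
Set M = True.
  then (~M | ~V) forces V = False.
Set W = True.
Try C = True:
  (~B | ~C | V) forces B = False.
  clause (B | ~C) is falsified — backtrack.
So C = False.
Set P = True.
Set B = False.
Set Q = True.
Set A = True.
All clauses satisfied.

K = False; M = True; W = True; C = False; V = False; P = True; B = False; Q = True; A = True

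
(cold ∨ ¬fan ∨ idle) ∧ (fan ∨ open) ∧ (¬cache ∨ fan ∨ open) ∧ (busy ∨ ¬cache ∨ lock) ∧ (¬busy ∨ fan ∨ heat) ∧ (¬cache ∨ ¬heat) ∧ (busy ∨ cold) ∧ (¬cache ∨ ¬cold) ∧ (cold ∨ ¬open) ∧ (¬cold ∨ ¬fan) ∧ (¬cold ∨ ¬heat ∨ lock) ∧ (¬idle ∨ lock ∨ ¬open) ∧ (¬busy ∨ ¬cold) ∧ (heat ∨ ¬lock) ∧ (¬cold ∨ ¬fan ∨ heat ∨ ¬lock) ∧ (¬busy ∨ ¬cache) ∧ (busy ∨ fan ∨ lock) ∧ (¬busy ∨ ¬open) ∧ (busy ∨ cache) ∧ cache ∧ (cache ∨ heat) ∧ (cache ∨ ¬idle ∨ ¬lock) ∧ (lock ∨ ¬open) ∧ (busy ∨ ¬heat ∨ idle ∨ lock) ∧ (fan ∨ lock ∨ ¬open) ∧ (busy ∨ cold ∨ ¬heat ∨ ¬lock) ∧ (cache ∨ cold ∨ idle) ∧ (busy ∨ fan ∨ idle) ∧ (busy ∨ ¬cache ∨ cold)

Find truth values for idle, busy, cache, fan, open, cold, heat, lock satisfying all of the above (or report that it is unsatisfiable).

The formula is unsatisfiable.

Case cache = True:
  (¬cache ∨ ¬heat) forces heat = False.
  (¬cache ∨ ¬cold) forces cold = False.
  (busy ∨ cold) forces busy = True.
  Clause (¬busy ∨ ¬cache) is falsified — contradiction.
Case cache = False:
  Clause (cache) is falsified — contradiction.
Both cases fail, so the formula is unsatisfiable.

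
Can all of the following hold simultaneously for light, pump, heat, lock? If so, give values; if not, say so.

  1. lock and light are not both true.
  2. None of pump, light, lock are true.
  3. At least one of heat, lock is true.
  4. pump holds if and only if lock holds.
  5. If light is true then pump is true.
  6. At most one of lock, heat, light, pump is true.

light=F, pump=F, heat=T, lock=F

  (1) lock=F, light=F — not both ✓
  (2) {pump, light, lock}: 0 true — none ✓
  (3) {heat, lock}: 1 true — at least one ✓
  (4) pump=F, lock=F — same ✓
  (5) light=F ⇒ pump: vacuous ✓
  (6) {lock, heat, light, pump}: 1 true — at most one ✓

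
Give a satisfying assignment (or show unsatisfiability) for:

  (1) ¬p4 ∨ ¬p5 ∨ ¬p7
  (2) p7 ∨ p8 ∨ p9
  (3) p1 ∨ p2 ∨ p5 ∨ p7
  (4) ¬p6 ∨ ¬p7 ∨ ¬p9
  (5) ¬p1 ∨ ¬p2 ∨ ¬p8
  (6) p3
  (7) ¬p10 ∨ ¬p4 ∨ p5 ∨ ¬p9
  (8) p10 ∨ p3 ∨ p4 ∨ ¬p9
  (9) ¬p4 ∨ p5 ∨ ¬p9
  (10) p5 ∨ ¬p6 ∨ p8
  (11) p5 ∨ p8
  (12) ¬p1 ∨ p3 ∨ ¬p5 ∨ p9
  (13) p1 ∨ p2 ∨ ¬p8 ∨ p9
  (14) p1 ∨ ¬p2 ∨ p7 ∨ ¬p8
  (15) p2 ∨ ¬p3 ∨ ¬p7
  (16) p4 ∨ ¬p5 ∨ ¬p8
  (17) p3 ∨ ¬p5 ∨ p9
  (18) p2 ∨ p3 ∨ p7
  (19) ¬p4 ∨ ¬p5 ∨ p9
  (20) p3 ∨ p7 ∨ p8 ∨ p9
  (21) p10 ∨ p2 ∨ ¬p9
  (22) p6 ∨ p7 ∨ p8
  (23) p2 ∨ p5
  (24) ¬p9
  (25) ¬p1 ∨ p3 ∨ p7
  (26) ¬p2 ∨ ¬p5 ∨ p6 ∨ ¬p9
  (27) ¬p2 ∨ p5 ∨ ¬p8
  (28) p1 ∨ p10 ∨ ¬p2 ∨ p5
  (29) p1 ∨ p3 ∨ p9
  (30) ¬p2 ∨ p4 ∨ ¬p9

p1 = True, p2 = True, p3 = True, p4 = False, p5 = True, p6 = True, p7 = True, p8 = False, p9 = False, p10 = False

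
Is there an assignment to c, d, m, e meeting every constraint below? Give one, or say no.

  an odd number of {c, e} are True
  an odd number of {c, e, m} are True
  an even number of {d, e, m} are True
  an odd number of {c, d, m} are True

c=T, d=F, m=F, e=F

{c, e}: 1 true → odd ✓
{c, e, m}: 1 true → odd ✓
{d, e, m}: 0 true → even ✓
{c, d, m}: 1 true → odd ✓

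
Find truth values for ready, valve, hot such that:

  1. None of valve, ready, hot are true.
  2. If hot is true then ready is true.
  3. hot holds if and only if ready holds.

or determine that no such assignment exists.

ready: False, valve: False, hot: False

  (1) {valve, ready, hot}: 0 true — none ✓
  (2) hot=F ⇒ ready: vacuous ✓
  (3) hot=F, ready=F — same ✓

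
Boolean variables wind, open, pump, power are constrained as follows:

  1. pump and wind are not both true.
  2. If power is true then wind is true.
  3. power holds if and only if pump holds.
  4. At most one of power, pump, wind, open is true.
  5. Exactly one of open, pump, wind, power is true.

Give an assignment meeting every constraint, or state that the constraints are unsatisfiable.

wind = False, open = True, pump = False, power = False

  (1) pump=F, wind=F — not both ✓
  (2) power=F ⇒ wind: vacuous ✓
  (3) power=F, pump=F — same ✓
  (4) {power, pump, wind, open}: 1 true — at most one ✓
  (5) {open, pump, wind, power}: 1 true — exactly one ✓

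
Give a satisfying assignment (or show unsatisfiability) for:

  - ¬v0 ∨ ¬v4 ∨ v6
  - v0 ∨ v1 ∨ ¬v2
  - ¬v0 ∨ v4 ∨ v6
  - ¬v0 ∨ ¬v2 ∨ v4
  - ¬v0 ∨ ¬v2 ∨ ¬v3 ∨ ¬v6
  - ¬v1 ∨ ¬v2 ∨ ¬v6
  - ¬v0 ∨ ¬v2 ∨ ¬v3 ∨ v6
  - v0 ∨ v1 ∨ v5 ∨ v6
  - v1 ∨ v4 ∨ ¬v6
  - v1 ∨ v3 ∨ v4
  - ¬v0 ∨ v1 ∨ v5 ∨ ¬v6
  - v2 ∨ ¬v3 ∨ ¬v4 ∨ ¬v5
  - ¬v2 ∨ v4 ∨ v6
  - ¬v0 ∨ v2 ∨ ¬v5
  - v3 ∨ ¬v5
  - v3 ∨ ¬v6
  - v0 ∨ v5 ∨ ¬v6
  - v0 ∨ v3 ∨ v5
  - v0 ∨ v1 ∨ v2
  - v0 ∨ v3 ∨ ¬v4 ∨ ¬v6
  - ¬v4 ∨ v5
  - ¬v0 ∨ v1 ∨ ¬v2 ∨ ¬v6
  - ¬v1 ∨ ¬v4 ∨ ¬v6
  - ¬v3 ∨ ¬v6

Set v0 = False.
Try v1 = False:
  (v0 ∨ v1 ∨ ¬v2) forces v2 = False.
  clause (v0 ∨ v1 ∨ v2) is falsified — backtrack.
So v1 = True.
Set v2 = True.
  then (¬v1 ∨ ¬v2 ∨ ¬v6) forces v6 = False.
  then (¬v2 ∨ v4 ∨ v6) forces v4 = True.
  then (¬v4 ∨ v5) forces v5 = True.
  then (v3 ∨ ¬v5) forces v3 = True.
All clauses satisfied.

v0 = False, v1 = True, v2 = True, v3 = True, v4 = True, v5 = True, v6 = False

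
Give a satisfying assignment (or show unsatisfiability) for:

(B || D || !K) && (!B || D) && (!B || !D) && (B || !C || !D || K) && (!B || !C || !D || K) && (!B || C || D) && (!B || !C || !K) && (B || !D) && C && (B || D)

Case B = True:
  (!B || D) forces D = True.
  Clause (!B || !D) is falsified — contradiction.
Case B = False:
  (B || !D) forces D = False.
  Clause (B || D) is falsified — contradiction.
Both cases fail, so the formula is unsatisfiable.

The formula is unsatisfiable.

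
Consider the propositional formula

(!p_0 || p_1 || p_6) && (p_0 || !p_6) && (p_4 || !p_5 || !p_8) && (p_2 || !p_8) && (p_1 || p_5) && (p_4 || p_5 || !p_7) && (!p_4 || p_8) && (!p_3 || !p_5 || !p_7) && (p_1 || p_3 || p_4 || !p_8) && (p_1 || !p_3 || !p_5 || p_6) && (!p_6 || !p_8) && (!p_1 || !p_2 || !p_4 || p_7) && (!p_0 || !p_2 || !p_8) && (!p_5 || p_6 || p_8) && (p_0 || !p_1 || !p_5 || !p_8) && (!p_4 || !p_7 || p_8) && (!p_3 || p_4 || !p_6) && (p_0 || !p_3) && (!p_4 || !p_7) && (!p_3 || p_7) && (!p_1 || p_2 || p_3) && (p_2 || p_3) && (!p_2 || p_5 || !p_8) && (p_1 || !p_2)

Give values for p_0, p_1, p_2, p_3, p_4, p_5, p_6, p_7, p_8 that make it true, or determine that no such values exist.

p_0 = True; p_1 = True; p_2 = True; p_3 = False; p_4 = False; p_5 = True; p_6 = True; p_7 = False; p_8 = False

Set p_0 = True.
Set p_1 = True.
Set p_2 = True.
  then (!p_0 || !p_2 || !p_8) forces p_8 = False.
  then (!p_4 || p_8) forces p_4 = False.
Try p_3 = True:
  (!p_3 || p_4 || !p_6) forces p_6 = False.
  (!p_5 || p_6 || p_8) forces p_5 = False.
  (p_4 || p_5 || !p_7) forces p_7 = False.
  clause (!p_3 || p_7) is falsified — backtrack.
So p_3 = False.
Set p_5 = True.
  then (!p_5 || p_6 || p_8) forces p_6 = True.
Set p_7 = False.
All clauses satisfied.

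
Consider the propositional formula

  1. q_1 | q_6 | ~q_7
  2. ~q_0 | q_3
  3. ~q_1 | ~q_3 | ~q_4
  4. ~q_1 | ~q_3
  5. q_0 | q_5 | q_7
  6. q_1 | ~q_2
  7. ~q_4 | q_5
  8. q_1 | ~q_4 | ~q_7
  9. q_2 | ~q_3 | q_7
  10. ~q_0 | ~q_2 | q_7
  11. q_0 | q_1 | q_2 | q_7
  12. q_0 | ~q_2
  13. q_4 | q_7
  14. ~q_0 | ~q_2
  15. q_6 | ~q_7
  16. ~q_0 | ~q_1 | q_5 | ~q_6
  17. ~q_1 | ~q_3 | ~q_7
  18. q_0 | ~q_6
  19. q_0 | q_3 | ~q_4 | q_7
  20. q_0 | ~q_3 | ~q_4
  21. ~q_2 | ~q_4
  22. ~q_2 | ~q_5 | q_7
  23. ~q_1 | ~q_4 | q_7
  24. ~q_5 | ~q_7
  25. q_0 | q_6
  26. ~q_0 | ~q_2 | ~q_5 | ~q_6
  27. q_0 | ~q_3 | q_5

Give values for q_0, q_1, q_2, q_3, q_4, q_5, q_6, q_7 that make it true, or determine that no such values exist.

Try q_0 = False:
  (q_0 | ~q_2) forces q_2 = False.
  (q_0 | ~q_6) forces q_6 = False.
  clause (q_0 | q_6) is falsified — backtrack.
So q_0 = True.
  then (~q_0 | q_3) forces q_3 = True.
  then (~q_1 | ~q_3) forces q_1 = False.
  then (q_1 | ~q_2) forces q_2 = False.
  then (q_2 | ~q_3 | q_7) forces q_7 = True.
  then (q_6 | ~q_7) forces q_6 = True.
  then (~q_5 | ~q_7) forces q_5 = False.
  then (~q_4 | q_5) forces q_4 = False.
All clauses satisfied.

q_0 = True; q_1 = False; q_2 = False; q_3 = True; q_4 = False; q_5 = False; q_6 = True; q_7 = True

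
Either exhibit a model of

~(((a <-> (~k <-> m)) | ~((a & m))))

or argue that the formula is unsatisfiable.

k = True, m = True, a = True

  ~(((a <-> (~k <-> m)) | ~((a & m)))) = True
    (a <-> (~k <-> m)) | ~((a & m)) = False
      a <-> (~k <-> m) = False
        ~k <-> m = False
          ~k = False
      ~((a & m)) = False
        a & m = True
The formula evaluates to True.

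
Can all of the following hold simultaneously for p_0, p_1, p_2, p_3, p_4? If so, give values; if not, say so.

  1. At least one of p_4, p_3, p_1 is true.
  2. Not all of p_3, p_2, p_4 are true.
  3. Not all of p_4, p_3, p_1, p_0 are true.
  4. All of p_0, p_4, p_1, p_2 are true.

p_0 = True, p_1 = True, p_2 = True, p_3 = False, p_4 = True

  (1) {p_4, p_3, p_1}: 2 true — at least one ✓
  (2) {p_3, p_2, p_4}: 2/3 true — not all ✓
  (3) {p_4, p_3, p_1, p_0}: 3/4 true — not all ✓
  (4) {p_0, p_4, p_1, p_2}: all 4 true ✓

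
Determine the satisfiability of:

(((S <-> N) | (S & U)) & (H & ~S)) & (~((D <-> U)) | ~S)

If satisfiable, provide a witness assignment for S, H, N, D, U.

S = False, H = True, N = False, D = False, U = True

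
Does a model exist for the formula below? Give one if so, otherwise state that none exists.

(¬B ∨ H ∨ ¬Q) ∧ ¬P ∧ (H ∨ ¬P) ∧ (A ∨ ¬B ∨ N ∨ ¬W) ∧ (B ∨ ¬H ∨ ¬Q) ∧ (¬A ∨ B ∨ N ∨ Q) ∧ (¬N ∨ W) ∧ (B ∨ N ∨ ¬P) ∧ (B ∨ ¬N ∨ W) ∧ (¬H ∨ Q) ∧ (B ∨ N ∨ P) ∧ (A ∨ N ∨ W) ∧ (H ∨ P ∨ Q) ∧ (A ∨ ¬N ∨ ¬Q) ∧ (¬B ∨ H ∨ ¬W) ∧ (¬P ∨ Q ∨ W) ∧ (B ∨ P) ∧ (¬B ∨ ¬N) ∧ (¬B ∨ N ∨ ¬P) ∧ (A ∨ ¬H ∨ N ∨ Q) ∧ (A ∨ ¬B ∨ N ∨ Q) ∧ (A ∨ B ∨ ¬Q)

Unit clause (¬P) forces P = False.
In (B ∨ P) only B is left, so B = True.
In (¬B ∨ ¬N) only ¬N is left, so N = False.
Set W = True.
  then (A ∨ ¬B ∨ N ∨ ¬W) forces A = True.
  then (¬B ∨ H ∨ ¬W) forces H = True.
  then (¬H ∨ Q) forces Q = True.
All clauses satisfied.

W=T, Q=T, P=F, A=T, B=T, H=T, N=F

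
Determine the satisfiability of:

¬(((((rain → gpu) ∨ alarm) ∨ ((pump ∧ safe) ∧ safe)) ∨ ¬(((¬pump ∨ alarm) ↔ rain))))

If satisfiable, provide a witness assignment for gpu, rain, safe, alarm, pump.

gpu: False, rain: True, safe: False, alarm: False, pump: False

  ¬(((((rain → gpu) ∨ alarm) ∨ ((pump ∧ safe) ∧ safe)) ∨ ¬(((¬pump ∨ alarm) ↔ rain)))) = True
    (((rain → gpu) ∨ alarm) ∨ ((pump ∧ safe) ∧ safe)) ∨ ¬(((¬pump ∨ alarm) ↔ rain)) = False
      ((rain → gpu) ∨ alarm) ∨ ((pump ∧ safe) ∧ safe) = False
        (rain → gpu) ∨ alarm = False
          rain → gpu = False
        (pump ∧ safe) ∧ safe = False
          pump ∧ safe = False
      ¬(((¬pump ∨ alarm) ↔ rain)) = False
        (¬pump ∨ alarm) ↔ rain = True
          ¬pump ∨ alarm = True
            ¬pump = True
The formula evaluates to True.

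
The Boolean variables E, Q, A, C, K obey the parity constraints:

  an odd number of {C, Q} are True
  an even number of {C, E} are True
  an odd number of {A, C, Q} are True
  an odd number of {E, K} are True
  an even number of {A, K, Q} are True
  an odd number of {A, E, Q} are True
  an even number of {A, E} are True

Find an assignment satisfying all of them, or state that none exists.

E = False, Q = True, A = False, C = False, K = True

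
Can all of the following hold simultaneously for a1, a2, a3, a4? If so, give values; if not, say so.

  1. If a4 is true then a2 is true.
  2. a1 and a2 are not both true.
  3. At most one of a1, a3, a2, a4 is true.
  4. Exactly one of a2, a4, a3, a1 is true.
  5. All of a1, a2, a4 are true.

UNSATISFIABLE

Case a4 = True:
  (1) with a4=T forces a2 = True.
  Constraint (3) is violated (a2=T, a4=T) — contradiction.
Case a4 = False:
  Constraint (5) is violated (a4=F) — contradiction.
Both cases fail — unsatisfiable.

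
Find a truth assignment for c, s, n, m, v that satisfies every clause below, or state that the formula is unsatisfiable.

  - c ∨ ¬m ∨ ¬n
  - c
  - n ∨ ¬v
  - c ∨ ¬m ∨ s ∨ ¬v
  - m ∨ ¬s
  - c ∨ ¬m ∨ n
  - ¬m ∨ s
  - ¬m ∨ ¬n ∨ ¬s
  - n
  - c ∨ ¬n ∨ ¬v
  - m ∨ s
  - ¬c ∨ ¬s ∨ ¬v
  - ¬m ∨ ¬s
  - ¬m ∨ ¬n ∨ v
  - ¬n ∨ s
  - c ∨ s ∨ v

UNSATISFIABLE

Case c = True:
  (n) forces n = True.
  (¬n ∨ s) forces s = True.
  (m ∨ ¬s) forces m = True.
  Clause (¬m ∨ ¬n ∨ ¬s) is falsified — contradiction.
Case c = False:
  Clause (c) is falsified — contradiction.
Both cases fail, so the formula is unsatisfiable.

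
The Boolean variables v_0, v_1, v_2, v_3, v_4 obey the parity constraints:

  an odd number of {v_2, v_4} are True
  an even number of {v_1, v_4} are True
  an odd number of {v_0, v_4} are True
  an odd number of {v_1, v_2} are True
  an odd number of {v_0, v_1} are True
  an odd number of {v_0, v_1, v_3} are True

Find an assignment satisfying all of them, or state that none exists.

v_0=F; v_1=T; v_2=F; v_3=F; v_4=T

{v_2, v_4}: 1 true → odd ✓
{v_1, v_4}: 2 true → even ✓
{v_0, v_4}: 1 true → odd ✓
{v_1, v_2}: 1 true → odd ✓
{v_0, v_1}: 1 true → odd ✓
{v_0, v_1, v_3}: 1 true → odd ✓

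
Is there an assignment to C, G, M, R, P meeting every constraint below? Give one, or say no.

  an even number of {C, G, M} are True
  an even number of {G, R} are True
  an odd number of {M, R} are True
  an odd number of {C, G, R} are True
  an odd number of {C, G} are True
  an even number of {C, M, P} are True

C: True; G: False; M: True; R: False; P: False

{C, G, M}: 2 true → even ✓
{G, R}: 0 true → even ✓
{M, R}: 1 true → odd ✓
{C, G, R}: 1 true → odd ✓
{C, G}: 1 true → odd ✓
{C, M, P}: 2 true → even ✓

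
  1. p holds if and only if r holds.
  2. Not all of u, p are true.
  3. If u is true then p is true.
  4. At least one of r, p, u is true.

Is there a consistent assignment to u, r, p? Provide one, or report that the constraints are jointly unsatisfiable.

u = False, r = True, p = True

  (1) p=T, r=T — same ✓
  (2) {u, p}: 1/2 true — not all ✓
  (3) u=F ⇒ p: vacuous ✓
  (4) {r, p, u}: 2 true — at least one ✓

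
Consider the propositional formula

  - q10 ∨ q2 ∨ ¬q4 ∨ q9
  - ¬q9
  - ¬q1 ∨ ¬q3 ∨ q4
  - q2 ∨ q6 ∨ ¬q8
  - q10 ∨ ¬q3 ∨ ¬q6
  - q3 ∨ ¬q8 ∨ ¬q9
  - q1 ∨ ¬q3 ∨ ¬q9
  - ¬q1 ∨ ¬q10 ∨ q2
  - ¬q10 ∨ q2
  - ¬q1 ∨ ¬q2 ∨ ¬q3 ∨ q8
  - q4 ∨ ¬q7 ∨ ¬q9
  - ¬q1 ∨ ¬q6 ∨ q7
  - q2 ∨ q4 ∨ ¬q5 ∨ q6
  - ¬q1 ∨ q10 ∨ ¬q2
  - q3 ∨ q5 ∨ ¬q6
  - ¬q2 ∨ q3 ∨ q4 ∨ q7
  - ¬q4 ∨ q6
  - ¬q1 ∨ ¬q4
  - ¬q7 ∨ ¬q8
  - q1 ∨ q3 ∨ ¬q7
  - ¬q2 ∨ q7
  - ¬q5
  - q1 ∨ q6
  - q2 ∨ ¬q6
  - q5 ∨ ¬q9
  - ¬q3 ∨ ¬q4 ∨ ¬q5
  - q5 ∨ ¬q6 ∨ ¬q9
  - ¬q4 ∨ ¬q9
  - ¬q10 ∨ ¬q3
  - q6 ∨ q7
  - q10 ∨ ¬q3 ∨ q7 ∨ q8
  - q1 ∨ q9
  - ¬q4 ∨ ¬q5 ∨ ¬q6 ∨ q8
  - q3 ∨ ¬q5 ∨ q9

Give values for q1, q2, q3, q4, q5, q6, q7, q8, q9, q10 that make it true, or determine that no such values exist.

q1 = True; q2 = False; q3 = False; q4 = False; q5 = False; q6 = False; q7 = True; q8 = False; q9 = False; q10 = False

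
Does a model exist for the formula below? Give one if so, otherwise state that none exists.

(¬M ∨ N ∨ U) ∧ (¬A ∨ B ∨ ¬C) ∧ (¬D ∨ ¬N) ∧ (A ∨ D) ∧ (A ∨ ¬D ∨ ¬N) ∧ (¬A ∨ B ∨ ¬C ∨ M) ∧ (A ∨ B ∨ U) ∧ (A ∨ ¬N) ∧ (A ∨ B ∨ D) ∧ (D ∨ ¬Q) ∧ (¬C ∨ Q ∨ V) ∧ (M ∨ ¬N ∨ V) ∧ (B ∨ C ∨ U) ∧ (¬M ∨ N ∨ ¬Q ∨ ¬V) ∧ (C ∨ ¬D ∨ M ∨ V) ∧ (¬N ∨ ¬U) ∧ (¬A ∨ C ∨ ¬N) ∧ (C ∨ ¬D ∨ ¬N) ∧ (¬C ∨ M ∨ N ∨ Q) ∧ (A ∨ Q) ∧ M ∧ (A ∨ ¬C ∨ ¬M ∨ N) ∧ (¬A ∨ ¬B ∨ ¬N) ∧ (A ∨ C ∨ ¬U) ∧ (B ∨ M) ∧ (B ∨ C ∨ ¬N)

V: False, A: True, N: False, U: True, M: True, B: True, C: False, Q: True, D: True

Unit clause (M) forces M = True.
Set V = False.
Set A = True.
Try N = True:
  (¬D ∨ ¬N) forces D = False.
  (D ∨ ¬Q) forces Q = False.
  (¬C ∨ Q ∨ V) forces C = False.
  clause (¬A ∨ C ∨ ¬N) is falsified — backtrack.
So N = False.
  then (¬M ∨ N ∨ U) forces U = True.
Set B = True.
Set C = False.
Set Q = True.
  then (D ∨ ¬Q) forces D = True.
All clauses satisfied.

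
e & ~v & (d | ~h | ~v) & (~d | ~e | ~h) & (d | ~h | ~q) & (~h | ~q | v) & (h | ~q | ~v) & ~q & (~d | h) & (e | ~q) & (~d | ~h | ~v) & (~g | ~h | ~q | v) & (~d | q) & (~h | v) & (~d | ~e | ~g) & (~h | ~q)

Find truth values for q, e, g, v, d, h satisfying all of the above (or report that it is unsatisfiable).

q=F; e=T; g=F; v=F; d=F; h=F

Unit clause (e) forces e = True.
Unit clause (~v) forces v = False.
Unit clause (~q) forces q = False.
In (~d | q) only ~d is left, so d = False.
In (~h | v) only ~h is left, so h = False.
Set g = False.
All clauses satisfied.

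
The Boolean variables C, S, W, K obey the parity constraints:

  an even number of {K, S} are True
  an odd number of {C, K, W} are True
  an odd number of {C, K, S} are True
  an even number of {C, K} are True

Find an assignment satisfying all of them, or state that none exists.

C=T, S=T, W=T, K=T

{K, S}: 2 true → even ✓
{C, K, W}: 3 true → odd ✓
{C, K, S}: 3 true → odd ✓
{C, K}: 2 true → even ✓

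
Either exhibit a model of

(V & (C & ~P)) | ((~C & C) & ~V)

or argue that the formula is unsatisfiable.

C: True; P: False; V: True

  (V & (C & ~P)) | ((~C & C) & ~V) = True
    V & (C & ~P) = True
      C & ~P = True
        ~P = True
    (~C & C) & ~V = False
      ~C & C = False
        ~C = False
      ~V = False
The formula evaluates to True.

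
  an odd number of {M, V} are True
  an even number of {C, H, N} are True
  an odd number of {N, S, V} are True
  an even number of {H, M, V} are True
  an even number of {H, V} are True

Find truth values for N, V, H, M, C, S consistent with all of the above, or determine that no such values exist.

N = False, V = True, H = True, M = False, C = True, S = False

{M, V}: 1 true → odd ✓
{C, H, N}: 2 true → even ✓
{N, S, V}: 1 true → odd ✓
{H, M, V}: 2 true → even ✓
{H, V}: 2 true → even ✓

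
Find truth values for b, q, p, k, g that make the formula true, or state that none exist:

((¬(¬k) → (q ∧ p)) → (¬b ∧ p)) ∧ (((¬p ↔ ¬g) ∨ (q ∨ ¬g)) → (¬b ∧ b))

b: True; q: False; p: False; k: True; g: True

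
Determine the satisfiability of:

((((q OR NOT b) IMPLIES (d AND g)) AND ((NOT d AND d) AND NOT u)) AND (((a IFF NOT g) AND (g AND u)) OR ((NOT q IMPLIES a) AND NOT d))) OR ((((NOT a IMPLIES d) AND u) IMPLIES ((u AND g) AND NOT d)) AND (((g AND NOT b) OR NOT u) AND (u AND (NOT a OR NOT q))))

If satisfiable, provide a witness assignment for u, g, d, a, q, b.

u = True, g = True, d = False, a = False, q = True, b = False

  ((((q OR NOT b) IMPLIES (d AND g)) AND ((NOT d AND d) AND NOT u)) AND (((a IFF NOT g) AND (g AND u)) OR ((NOT q IMPLIES a) AND NOT d))) OR ((((NOT a IMPLIES d) AND u) IMPLIES ((u AND g) AND NOT d)) AND (((g AND NOT b) OR NOT u) AND (u AND (NOT a OR NOT q)))) = True
    (((q OR NOT b) IMPLIES (d AND g)) AND ((NOT d AND d) AND NOT u)) AND (((a IFF NOT g) AND (g AND u)) OR ((NOT q IMPLIES a) AND NOT d)) = False
      ((q OR NOT b) IMPLIES (d AND g)) AND ((NOT d AND d) AND NOT u) = False
        (q OR NOT b) IMPLIES (d AND g) = False
          q OR NOT b = True
            NOT b = True
          d AND g = False
        (NOT d AND d) AND NOT u = False
          NOT d AND d = False
            NOT d = True
          NOT u = False
      ((a IFF NOT g) AND (g AND u)) OR ((NOT q IMPLIES a) AND NOT d) = True
        (a IFF NOT g) AND (g AND u) = True
          a IFF NOT g = True
            NOT g = False
          g AND u = True
        (NOT q IMPLIES a) AND NOT d = True
          NOT q IMPLIES a = True
            NOT q = False
          NOT d = True
    (((NOT a IMPLIES d) AND u) IMPLIES ((u AND g) AND NOT d)) AND (((g AND NOT b) OR NOT u) AND (u AND (NOT a OR NOT q))) = True
      ((NOT a IMPLIES d) AND u) IMPLIES ((u AND g) AND NOT d) = True
        (NOT a IMPLIES d) AND u = False
          NOT a IMPLIES d = False
            NOT a = True
        (u AND g) AND NOT d = True
          u AND g = True
          NOT d = True
      ((g AND NOT b) OR NOT u) AND (u AND (NOT a OR NOT q)) = True
        (g AND NOT b) OR NOT u = True
          g AND NOT b = True
            NOT b = True
          NOT u = False
        u AND (NOT a OR NOT q) = True
          NOT a OR NOT q = True
            NOT a = True
            NOT q = False
The formula evaluates to True.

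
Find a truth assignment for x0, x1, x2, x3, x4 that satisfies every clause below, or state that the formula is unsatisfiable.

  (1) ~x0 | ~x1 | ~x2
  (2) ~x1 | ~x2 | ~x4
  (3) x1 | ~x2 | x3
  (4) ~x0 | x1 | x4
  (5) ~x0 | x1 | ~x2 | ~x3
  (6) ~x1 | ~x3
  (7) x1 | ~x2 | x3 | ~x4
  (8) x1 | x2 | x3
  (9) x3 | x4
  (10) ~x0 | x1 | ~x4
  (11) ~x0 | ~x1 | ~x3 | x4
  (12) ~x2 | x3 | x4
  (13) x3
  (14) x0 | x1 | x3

x0: False, x1: False, x2: True, x3: True, x4: True

Unit clause (x3) forces x3 = True.
In (~x1 | ~x3) only ~x1 is left, so x1 = False.
Try x0 = True:
  (~x0 | x1 | x4) forces x4 = True.
  clause (~x0 | x1 | ~x4) is falsified — backtrack.
So x0 = False.
Set x2 = True.
Set x4 = True.
All clauses satisfied.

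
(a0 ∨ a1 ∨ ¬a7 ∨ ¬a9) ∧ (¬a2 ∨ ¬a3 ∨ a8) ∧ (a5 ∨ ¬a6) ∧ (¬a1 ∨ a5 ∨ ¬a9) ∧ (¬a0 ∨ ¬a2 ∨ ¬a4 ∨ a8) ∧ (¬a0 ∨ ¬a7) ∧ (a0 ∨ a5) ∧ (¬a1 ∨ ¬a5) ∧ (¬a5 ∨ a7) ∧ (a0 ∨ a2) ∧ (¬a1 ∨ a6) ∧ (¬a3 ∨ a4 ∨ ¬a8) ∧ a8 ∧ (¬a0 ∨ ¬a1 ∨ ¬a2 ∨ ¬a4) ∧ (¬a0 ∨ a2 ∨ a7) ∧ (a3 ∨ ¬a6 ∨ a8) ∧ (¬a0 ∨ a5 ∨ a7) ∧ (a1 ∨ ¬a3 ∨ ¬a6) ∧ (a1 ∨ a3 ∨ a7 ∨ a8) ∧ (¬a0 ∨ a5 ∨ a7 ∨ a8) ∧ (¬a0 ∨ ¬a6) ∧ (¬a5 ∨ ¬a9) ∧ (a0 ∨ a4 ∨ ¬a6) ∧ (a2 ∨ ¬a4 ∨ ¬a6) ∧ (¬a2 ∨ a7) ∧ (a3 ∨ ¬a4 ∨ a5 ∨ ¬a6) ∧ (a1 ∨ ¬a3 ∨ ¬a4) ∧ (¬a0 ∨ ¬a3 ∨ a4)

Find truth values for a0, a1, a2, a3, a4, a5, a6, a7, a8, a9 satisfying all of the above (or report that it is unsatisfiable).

a0 = False; a1 = False; a2 = True; a3 = False; a4 = True; a5 = True; a6 = True; a7 = True; a8 = True; a9 = False

Unit clause (a8) forces a8 = True.
Try a0 = True:
  (¬a0 ∨ ¬a7) forces a7 = False.
  (¬a5 ∨ a7) forces a5 = False.
  clause (¬a0 ∨ a5 ∨ a7) is falsified — backtrack.
So a0 = False.
  then (a0 ∨ a5) forces a5 = True.
  then (¬a1 ∨ ¬a5) forces a1 = False.
  then (¬a5 ∨ a7) forces a7 = True.
  then (a0 ∨ a2) forces a2 = True.
  then (¬a5 ∨ ¬a9) forces a9 = False.
Set a3 = False.
Set a4 = True.
Set a6 = True.
All clauses satisfied.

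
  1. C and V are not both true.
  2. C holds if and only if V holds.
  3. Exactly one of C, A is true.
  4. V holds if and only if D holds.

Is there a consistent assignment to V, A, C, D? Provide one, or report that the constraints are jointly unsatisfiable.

V: False, A: True, C: False, D: False

  (1) C=F, V=F — not both ✓
  (2) C=F, V=F — same ✓
  (3) {C, A}: 1 true — exactly one ✓
  (4) V=F, D=F — same ✓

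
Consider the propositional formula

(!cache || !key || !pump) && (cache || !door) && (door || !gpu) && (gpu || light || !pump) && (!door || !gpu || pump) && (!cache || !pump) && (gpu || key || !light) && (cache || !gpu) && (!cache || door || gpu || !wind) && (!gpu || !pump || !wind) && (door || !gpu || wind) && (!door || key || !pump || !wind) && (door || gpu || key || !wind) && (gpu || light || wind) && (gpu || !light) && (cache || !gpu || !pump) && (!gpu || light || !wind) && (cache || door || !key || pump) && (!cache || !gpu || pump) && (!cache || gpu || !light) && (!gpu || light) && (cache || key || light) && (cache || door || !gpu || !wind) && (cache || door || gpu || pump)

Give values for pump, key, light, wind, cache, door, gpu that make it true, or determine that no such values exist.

pump = False, key = True, light = False, wind = True, cache = True, door = True, gpu = False

Try pump = True:
  (!cache || !pump) forces cache = False.
  (cache || !door) forces door = False.
  (door || !gpu) forces gpu = False.
  (gpu || light || !pump) forces light = True.
  clause (gpu || !light) is falsified — backtrack.
So pump = False.
Set key = True.
Set light = False.
  then (!gpu || light) forces gpu = False.
  then (gpu || light || wind) forces wind = True.
Set cache = True.
  then (!cache || door || gpu || !wind) forces door = True.
All clauses satisfied.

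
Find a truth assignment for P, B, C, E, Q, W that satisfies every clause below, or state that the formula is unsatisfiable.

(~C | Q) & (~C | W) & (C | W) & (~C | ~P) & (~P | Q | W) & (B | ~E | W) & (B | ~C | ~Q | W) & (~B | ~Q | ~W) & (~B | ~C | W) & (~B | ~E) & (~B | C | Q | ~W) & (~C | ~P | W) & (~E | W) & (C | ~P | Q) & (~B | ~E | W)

P = False, B = False, C = False, E = False, Q = True, W = True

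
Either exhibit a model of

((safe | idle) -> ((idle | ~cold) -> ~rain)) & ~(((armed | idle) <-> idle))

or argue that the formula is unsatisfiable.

rain = True, idle = False, safe = False, cold = False, armed = True

  (safe | idle) -> ((idle | ~cold) -> ~rain) = True
    safe | idle = False
    (idle | ~cold) -> ~rain = False
      idle | ~cold = True
        ~cold = True
      ~rain = False
  ~(((armed | idle) <-> idle)) = True
    (armed | idle) <-> idle = False
      armed | idle = True
Both conjuncts True, so the formula holds.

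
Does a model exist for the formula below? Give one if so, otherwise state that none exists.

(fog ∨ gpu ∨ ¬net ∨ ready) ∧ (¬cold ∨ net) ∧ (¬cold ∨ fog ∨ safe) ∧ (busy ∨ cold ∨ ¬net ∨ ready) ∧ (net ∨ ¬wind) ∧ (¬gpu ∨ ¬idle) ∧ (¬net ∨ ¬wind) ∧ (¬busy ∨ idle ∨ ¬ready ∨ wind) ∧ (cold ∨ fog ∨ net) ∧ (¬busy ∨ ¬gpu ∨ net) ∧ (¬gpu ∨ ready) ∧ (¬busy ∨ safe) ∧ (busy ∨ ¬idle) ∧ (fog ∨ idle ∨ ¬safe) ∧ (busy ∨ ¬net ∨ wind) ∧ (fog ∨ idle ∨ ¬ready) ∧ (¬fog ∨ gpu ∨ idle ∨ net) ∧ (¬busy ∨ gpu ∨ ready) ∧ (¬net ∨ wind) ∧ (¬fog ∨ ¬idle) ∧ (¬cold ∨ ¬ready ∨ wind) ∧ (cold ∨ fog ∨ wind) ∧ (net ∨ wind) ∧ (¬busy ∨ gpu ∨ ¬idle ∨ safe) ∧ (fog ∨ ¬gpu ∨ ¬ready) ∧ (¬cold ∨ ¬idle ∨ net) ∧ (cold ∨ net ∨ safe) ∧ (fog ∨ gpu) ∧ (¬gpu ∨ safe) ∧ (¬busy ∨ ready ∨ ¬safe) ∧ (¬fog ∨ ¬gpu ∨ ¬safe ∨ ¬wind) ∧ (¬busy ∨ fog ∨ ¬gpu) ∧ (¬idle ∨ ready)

Unsatisfiable

Case wind = True:
  (net ∨ ¬wind) forces net = True.
  Clause (¬net ∨ ¬wind) is falsified — contradiction.
Case wind = False:
  (¬net ∨ wind) forces net = False.
  Clause (net ∨ wind) is falsified — contradiction.
Both cases fail, so the formula is unsatisfiable.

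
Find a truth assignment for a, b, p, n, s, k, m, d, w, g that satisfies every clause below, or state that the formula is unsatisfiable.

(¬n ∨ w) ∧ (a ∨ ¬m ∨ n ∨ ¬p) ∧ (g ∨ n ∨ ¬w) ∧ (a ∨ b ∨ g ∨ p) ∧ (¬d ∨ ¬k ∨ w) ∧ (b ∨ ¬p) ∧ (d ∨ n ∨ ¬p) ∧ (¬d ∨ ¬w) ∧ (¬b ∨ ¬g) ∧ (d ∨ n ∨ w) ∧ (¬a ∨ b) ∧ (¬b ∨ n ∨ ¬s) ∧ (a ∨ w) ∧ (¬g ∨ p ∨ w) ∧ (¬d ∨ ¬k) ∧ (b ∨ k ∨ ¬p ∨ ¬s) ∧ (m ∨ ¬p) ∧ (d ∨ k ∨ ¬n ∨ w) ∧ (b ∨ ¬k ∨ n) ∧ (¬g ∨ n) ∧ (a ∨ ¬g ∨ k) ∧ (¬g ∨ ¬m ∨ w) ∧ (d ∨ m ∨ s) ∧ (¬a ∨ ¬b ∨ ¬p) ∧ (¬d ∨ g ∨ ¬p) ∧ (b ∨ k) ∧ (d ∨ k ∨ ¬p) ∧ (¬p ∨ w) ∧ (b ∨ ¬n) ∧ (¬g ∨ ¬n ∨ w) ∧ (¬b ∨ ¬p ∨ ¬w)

a=F, b=T, p=F, n=T, s=T, k=T, m=T, d=F, w=T, g=F

Set a = False.
  then (a ∨ w) forces w = True.
  then (¬d ∨ ¬w) forces d = False.
Try b = False:
  (b ∨ ¬p) forces p = False.
  (a ∨ b ∨ g ∨ p) forces g = True.
  (¬g ∨ n) forces n = True.
  clause (b ∨ ¬n) is falsified — backtrack.
So b = True.
  then (¬b ∨ ¬g) forces g = False.
  then (¬b ∨ ¬p ∨ ¬w) forces p = False.
  then (g ∨ n ∨ ¬w) forces n = True.
Set s = True.
Set k = True.
Set m = True.
All clauses satisfied.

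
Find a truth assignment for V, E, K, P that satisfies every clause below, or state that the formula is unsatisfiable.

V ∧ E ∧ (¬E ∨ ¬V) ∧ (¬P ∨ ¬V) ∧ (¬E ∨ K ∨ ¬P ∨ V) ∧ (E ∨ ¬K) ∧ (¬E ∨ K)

Unsatisfiable — no assignment works.

Case V = True:
  (E) forces E = True.
  Clause (¬E ∨ ¬V) is falsified — contradiction.
Case V = False:
  Clause (V) is falsified — contradiction.
Both cases fail, so the formula is unsatisfiable.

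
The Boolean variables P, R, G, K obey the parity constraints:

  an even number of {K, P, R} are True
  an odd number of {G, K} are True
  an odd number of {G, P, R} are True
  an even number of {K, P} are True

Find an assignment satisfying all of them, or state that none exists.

P = False, R = False, G = True, K = False

{K, P, R}: 0 true → even ✓
{G, K}: 1 true → odd ✓
{G, P, R}: 1 true → odd ✓
{K, P}: 0 true → even ✓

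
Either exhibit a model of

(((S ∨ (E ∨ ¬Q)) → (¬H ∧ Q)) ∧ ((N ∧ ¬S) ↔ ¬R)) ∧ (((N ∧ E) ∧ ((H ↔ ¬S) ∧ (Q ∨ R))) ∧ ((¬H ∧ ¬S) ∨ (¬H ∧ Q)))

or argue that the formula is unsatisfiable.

H = False, S = True, E = True, Q = True, R = True, N = True

  ((S ∨ (E ∨ ¬Q)) → (¬H ∧ Q)) ∧ ((N ∧ ¬S) ↔ ¬R) = True
    (S ∨ (E ∨ ¬Q)) → (¬H ∧ Q) = True
      S ∨ (E ∨ ¬Q) = True
        E ∨ ¬Q = True
          ¬Q = False
      ¬H ∧ Q = True
        ¬H = True
    (N ∧ ¬S) ↔ ¬R = True
      N ∧ ¬S = False
        ¬S = False
      ¬R = False
  ((N ∧ E) ∧ ((H ↔ ¬S) ∧ (Q ∨ R))) ∧ ((¬H ∧ ¬S) ∨ (¬H ∧ Q)) = True
    (N ∧ E) ∧ ((H ↔ ¬S) ∧ (Q ∨ R)) = True
      N ∧ E = True
      (H ↔ ¬S) ∧ (Q ∨ R) = True
        H ↔ ¬S = True
          ¬S = False
        Q ∨ R = True
    (¬H ∧ ¬S) ∨ (¬H ∧ Q) = True
      ¬H ∧ ¬S = False
        ¬H = True
        ¬S = False
      ¬H ∧ Q = True
        ¬H = True
Both conjuncts True, so the formula holds.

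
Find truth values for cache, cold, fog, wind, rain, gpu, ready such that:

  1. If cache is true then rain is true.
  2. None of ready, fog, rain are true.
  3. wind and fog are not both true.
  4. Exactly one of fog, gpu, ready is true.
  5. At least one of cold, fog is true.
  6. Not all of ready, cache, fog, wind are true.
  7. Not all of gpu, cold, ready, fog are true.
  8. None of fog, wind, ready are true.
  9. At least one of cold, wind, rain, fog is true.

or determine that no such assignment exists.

cache=F, cold=T, fog=F, wind=F, rain=F, gpu=T, ready=F

  (1) cache=F ⇒ rain: vacuous ✓
  (2) {ready, fog, rain}: 0 true — none ✓
  (3) wind=F, fog=F — not both ✓
  (4) {fog, gpu, ready}: 1 true — exactly one ✓
  (5) {cold, fog}: 1 true — at least one ✓
  (6) {ready, cache, fog, wind}: 0/4 true — not all ✓
  (7) {gpu, cold, ready, fog}: 2/4 true — not all ✓
  (8) {fog, wind, ready}: 0 true — none ✓
  (9) {cold, wind, rain, fog}: 1 true — at least one ✓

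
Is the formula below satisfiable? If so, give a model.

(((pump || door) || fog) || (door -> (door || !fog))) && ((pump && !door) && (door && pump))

No satisfying assignment exists.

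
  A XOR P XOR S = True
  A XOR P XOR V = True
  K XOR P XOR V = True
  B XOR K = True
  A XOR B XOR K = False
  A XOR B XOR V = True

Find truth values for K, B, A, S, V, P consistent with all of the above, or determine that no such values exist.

K: True, B: False, A: True, S: False, V: False, P: False

A XOR P XOR S = T XOR F XOR F = True ✓
A XOR P XOR V = T XOR F XOR F = True ✓
K XOR P XOR V = T XOR F XOR F = True ✓
B XOR K = F XOR T = True ✓
A XOR B XOR K = T XOR F XOR T = False ✓
A XOR B XOR V = T XOR F XOR F = True ✓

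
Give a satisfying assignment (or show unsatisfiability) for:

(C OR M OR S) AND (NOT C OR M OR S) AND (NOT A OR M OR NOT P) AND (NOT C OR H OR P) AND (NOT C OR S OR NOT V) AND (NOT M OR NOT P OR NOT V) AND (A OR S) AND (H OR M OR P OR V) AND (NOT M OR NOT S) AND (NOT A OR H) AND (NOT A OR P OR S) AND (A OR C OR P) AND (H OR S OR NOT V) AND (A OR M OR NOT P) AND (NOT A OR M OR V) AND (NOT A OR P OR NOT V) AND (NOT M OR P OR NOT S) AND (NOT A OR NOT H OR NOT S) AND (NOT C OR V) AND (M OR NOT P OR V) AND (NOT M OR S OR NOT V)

Set V = False.
  then (NOT C OR V) forces C = False.
Try A = False:
  (A OR S) forces S = True.
  (NOT M OR NOT S) forces M = False.
  (A OR C OR P) forces P = True.
  clause (A OR M OR NOT P) is falsified — backtrack.
So A = True.
  then (NOT A OR H) forces H = True.
  then (NOT A OR M OR V) forces M = True.
  then (NOT A OR NOT H OR NOT S) forces S = False.
  then (NOT A OR P OR S) forces P = True.
All clauses satisfied.

V = False; A = True; C = False; M = True; S = False; H = True; P = True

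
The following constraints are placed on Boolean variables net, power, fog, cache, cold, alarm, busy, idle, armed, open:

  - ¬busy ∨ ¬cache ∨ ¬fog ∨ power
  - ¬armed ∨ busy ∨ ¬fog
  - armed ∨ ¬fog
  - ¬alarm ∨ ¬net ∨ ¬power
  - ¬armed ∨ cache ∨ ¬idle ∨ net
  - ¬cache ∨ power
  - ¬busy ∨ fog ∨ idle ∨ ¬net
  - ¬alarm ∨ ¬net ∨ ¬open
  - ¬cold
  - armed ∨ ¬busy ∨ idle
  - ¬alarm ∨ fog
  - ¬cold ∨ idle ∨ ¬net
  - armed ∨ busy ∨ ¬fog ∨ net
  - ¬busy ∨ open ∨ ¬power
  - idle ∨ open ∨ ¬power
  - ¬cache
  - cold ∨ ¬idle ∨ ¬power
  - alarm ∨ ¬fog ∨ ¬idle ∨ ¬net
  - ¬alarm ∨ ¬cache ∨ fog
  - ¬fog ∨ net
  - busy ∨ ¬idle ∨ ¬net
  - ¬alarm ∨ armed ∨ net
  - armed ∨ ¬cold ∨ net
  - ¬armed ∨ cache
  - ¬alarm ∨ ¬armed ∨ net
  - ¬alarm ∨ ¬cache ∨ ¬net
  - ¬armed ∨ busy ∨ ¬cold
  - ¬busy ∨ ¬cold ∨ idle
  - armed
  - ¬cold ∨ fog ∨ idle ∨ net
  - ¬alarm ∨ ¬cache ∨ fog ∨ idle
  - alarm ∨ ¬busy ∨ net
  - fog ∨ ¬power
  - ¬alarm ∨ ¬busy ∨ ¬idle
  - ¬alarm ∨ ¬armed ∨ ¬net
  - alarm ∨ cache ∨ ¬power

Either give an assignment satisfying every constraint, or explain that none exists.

Case cache = True:
  Clause (¬cache) is falsified — contradiction.
Case cache = False:
  (¬cold) forces cold = False.
  (¬armed ∨ cache) forces armed = False.
  Clause (armed) is falsified — contradiction.
Both cases fail, so the formula is unsatisfiable.

UNSATISFIABLE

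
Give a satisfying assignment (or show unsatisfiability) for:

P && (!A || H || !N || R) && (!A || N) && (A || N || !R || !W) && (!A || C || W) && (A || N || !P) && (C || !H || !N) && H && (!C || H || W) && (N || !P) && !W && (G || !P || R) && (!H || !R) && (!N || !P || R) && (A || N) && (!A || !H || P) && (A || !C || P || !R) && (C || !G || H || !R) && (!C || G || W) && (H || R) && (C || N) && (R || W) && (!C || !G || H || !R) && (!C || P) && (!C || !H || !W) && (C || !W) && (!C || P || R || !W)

Case W = True:
  Clause (!W) is falsified — contradiction.
Case W = False:
  (P) forces P = True.
  (H) forces H = True.
  (N || !P) forces N = True.
  (C || !H || !N) forces C = True.
  (!H || !R) forces R = False.
  Clause (!N || !P || R) is falsified — contradiction.
Both cases fail, so the formula is unsatisfiable.

UNSATISFIABLE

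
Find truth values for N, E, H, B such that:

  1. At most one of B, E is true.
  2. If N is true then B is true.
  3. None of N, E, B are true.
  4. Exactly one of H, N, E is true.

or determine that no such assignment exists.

N: False; E: False; H: True; B: False

  (1) {B, E}: 0 true — at most one ✓
  (2) N=F ⇒ B: vacuous ✓
  (3) {N, E, B}: 0 true — none ✓
  (4) {H, N, E}: 1 true — exactly one ✓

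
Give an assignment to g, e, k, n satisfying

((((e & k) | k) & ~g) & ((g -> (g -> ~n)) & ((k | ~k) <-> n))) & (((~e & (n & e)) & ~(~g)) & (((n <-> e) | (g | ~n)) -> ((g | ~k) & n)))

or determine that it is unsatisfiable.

The formula is unsatisfiable.

Case g = True: the conjunct ~g is False.
Case g = False: the conjunct ~(~g) becomes ~(~False) = False.
Both cases fail — unsatisfiable.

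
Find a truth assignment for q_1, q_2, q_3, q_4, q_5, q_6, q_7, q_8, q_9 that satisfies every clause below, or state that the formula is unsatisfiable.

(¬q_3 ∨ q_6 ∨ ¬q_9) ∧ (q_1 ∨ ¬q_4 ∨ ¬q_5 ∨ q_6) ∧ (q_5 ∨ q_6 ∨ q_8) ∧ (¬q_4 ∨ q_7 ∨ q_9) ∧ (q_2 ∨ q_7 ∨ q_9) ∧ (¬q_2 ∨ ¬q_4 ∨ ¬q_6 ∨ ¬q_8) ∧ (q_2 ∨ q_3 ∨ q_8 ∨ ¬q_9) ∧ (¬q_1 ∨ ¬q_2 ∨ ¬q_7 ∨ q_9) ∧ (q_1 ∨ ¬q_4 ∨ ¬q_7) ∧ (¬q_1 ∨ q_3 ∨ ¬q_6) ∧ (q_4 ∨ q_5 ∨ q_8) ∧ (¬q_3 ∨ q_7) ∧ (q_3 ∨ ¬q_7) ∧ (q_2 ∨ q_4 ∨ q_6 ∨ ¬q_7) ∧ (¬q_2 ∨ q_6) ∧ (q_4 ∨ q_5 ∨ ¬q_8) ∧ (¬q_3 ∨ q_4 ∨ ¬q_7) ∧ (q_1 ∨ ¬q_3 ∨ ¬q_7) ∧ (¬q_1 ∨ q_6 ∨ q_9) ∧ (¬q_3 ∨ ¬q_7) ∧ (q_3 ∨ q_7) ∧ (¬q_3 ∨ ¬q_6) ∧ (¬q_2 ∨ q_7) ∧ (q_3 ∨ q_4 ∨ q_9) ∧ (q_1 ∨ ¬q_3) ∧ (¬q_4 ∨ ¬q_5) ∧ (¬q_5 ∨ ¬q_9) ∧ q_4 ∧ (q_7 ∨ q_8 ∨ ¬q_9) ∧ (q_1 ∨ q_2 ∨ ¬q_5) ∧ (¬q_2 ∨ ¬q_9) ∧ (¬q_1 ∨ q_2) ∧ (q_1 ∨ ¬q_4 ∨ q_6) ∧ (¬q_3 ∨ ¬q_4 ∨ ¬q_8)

Unsatisfiable — no assignment works.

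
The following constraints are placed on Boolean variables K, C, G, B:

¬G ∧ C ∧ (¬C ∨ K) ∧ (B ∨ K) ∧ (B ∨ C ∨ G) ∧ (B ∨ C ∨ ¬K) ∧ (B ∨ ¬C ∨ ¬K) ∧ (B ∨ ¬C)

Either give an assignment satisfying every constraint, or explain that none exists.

Unit clause (¬G) forces G = False.
Unit clause (C) forces C = True.
In (¬C ∨ K) only K is left, so K = True.
In (B ∨ ¬C ∨ ¬K) only B is left, so B = True.
Check each clause:
  (¬G): ¬G holds.
  (C): C holds.
  (¬C ∨ K): K holds.
  (B ∨ K): B holds.
  (B ∨ C ∨ G): B holds.
  (B ∨ C ∨ ¬K): B holds.
  (B ∨ ¬C ∨ ¬K): B holds.
  (B ∨ ¬C): B holds.
All clauses satisfied.

K = True; C = True; G = False; B = True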